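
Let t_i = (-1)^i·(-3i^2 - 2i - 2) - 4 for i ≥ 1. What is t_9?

(-1)^9 = -1; -3i^2 - 2i - 2 at i=9 is -263; so t_9 = 259.

259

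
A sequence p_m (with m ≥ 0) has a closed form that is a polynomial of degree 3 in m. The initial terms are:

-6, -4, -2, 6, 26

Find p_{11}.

1006

1st diffs: 2, 2, 8, 20.
2nd diffs: 0, 6, 12.
3rd diffs: 6, 6 (constant).
Newton forward-difference form: p_m = -6 + 2·C(m,1) + 6·C(m,3).
At m = 11: m = 11, so p_{11} = -6 + 22 + 990 = 1006.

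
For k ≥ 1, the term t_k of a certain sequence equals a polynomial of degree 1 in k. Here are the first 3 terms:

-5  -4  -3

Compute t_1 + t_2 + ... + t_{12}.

1st diffs: 1, 1 (constant).
So t_k = k - 6.
Continuing: …, -2, -1, 0, 1, …, t_{12} = 6.
Summing k = 1..12 (12 terms) gives 6.

6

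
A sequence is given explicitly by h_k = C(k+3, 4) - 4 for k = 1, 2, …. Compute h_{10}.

C(13, 4) = 715, so h_{10} = 711.

711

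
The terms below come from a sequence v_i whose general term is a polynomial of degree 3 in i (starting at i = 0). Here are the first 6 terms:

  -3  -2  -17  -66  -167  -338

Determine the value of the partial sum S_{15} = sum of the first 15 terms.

1st diffs: 1, -15, -49, -101, -171.
2nd diffs: -16, -34, -52, -70.
3rd diffs: -18, -18, -18 (constant).
Newton forward-difference form: v_i = -3 + 1·C(i,1) + (-16)·C(i,2) + (-18)·C(i,3).
Continuing: …, -597, -962, -1451, -2082, …, v_{14} = -7997.
Summing i = 0..14 (15 terms) gives -31790.

-31790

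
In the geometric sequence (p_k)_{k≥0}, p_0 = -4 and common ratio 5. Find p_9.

p_k = (-4)·5^(k-0).
p_9 = (-4)·5^9 = -7812500.

-7812500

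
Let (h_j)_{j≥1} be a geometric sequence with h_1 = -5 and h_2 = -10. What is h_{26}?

-167772160

Common ratio r = 2.
h_j = (-5)·2^(j-1).
h_{26} = (-5)·2^25 = -167772160.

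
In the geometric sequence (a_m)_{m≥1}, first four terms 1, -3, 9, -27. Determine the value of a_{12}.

Common ratio r = -3.
a_m = 1·(-3)^(m-1).
a_{12} = 1·(-3)^11 = -177147.

-177147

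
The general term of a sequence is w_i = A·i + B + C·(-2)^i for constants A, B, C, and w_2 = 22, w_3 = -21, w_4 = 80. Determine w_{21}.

-8388507

Write the equations: 2A + B + 4C = 22; 3A + B - 8C = -21; 4A + B + 16C = 80.
Subtracting the first from the second: A - 12C = -43.
Subtracting the second from the third: A + 24C = 101.
Solving: C = 4, A = 5, then B = -4.
Hence w_{21} = 5·21 + (-4) + 4·(-2097152) = -8388507.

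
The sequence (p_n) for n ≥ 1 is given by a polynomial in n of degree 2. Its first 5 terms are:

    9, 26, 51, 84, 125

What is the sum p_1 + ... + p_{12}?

2990

1st diffs: 17, 25, 33, 41.
2nd diffs: 8, 8, 8 (constant).
Newton forward-difference form: p_n = 9 + 17·C(n-1,1) + 8·C(n-1,2).
Continuing: …, 174, 231, 296, 369, …, p_{12} = 636.
Summing n = 1..12 (12 terms) gives 2990.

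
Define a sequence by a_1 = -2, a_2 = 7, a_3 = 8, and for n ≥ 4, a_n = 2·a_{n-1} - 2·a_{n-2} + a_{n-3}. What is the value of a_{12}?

Compute successive terms:
a_4 = 0  a_5 = -9  a_6 = -10  a_7 = -2  a_8 = 7  a_9 = 8  a_{10} = 0  a_{11} = -9  a_{12} = -10.

-10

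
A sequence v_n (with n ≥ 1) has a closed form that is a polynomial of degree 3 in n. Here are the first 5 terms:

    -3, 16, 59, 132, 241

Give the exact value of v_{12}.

2516

1st diffs: 19, 43, 73, 109.
2nd diffs: 24, 30, 36.
3rd diffs: 6, 6 (constant).
So v_n = n^3 + 6n^2 - 6n - 4.
Evaluating at n = 12 gives v_{12} = 2516.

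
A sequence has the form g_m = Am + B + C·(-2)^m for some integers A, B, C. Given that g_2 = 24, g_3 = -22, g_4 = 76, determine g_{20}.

The three given values yield: 2A + B + 4C = 24; 3A + B - 8C = -22; 4A + B + 16C = 76.
Subtracting the first from the second: A - 12C = -46.
Subtracting the second from the third: A + 24C = 98.
Solving: C = 4, A = 2, then B = 4.
Therefore g_{20} = 40 + 4 + 4·1048576 = 4194348.

4194348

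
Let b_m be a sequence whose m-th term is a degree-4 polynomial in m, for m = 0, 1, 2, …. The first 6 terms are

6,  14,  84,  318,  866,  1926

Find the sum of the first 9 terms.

1st diffs: 8, 70, 234, 548, 1060.
2nd diffs: 62, 164, 314, 512.
3rd diffs: 102, 150, 198.
4th diffs: 48, 48 (constant).
Newton forward-difference form: b_m = 6 + 8·C(m,1) + 62·C(m,2) + 102·C(m,3) + 48·C(m,4).
Continuing: 3744, 6614, 10878.
Summing m = 0..8 (9 terms) gives 24450.

24450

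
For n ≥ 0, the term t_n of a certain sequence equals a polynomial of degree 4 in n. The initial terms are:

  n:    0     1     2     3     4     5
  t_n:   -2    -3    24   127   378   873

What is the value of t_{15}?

57523

1st diffs: -1, 27, 103, 251, 495.
2nd diffs: 28, 76, 148, 244.
3rd diffs: 48, 72, 96.
4th diffs: 24, 24 (constant).
Newton forward-difference form: t_n = -2 + (-1)·C(n,1) + 28·C(n,2) + 48·C(n,3) + 24·C(n,4).
At n = 15: n = 15, so t_{15} = -2 - 15 + 2940 + 21840 + 32760 = 57523.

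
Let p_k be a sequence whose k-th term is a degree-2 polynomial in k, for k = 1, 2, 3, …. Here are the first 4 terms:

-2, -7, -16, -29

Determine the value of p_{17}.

-562

1st diffs: -5, -9, -13.
2nd diffs: -4, -4 (constant).
So p_k = -2k^2 + k - 1.
Evaluating at k = 17 gives p_{17} = -562.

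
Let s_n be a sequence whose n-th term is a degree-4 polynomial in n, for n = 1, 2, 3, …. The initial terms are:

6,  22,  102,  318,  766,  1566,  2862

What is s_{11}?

16726

1st diffs: 16, 80, 216, 448, 800, 1296.
2nd diffs: 64, 136, 232, 352, 496.
3rd diffs: 72, 96, 120, 144.
4th diffs: 24, 24, 24 (constant).
Newton forward-difference form: s_n = 6 + 16·C(n-1,1) + 64·C(n-1,2) + 72·C(n-1,3) + 24·C(n-1,4).
At n = 11: n-1 = 10, so s_{11} = 6 + 160 + 2880 + 8640 + 5040 = 16726.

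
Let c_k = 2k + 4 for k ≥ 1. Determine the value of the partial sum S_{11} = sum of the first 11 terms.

Over k = 1..11: Σk = 66.
Total = (2)·66 + (4)·11 = 176.

176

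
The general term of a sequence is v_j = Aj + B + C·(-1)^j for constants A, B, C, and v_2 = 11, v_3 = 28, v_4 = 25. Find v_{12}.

81

Plug in j = 2, 3, 4: 2A + B + C = 11; 3A + B - C = 28; 4A + B + C = 25.
Subtracting the first from the second: A - 2C = 17.
Subtracting the second from the third: A + 2C = -3.
Solving: C = -5, A = 7, then B = 2.
Therefore v_{12} = 84 + 2 + (-5)·1 = 81.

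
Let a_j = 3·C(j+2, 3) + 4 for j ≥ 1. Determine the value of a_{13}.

C(15, 3) = 455, so a_{13} = 1369.

1369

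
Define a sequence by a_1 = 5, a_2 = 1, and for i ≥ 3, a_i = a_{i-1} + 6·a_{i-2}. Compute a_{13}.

1180639

Compute successive terms:
a_3 = 31  a_4 = 37  a_5 = 223  …  a_{10} = 41869  a_{11} = 132775  a_{12} = 383989  a_{13} = 1180639.
(Characteristic roots are 3 and -2.)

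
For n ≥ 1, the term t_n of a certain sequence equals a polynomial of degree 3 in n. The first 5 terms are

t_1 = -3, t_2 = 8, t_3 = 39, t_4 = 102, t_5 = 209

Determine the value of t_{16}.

7722

1st diffs: 11, 31, 63, 107.
2nd diffs: 20, 32, 44.
3rd diffs: 12, 12 (constant).
Newton forward-difference form: t_n = -3 + 11·C(n-1,1) + 20·C(n-1,2) + 12·C(n-1,3).
At n = 16: n-1 = 15, so t_{16} = -3 + 165 + 2100 + 5460 = 7722.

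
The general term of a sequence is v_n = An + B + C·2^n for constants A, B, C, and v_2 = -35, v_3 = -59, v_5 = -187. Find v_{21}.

-10485851

Plug in n = 2, 3, 5: 2A + B + 4C = -35; 3A + B + 8C = -59; 5A + B + 32C = -187.
Subtracting the first from the second: A + 4C = -24.
Subtracting the second from the third: 2A + 24C = -128.
Solving: C = -5, A = -4, then B = -7.
Therefore v_{21} = -84 + (-7) + (-5)·2097152 = -10485851.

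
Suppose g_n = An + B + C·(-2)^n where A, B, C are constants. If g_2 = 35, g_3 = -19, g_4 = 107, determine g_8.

1331

The three given values yield: 2A + B + 4C = 35; 3A + B - 8C = -19; 4A + B + 16C = 107.
Subtracting the first from the second: A - 12C = -54.
Subtracting the second from the third: A + 24C = 126.
Solving: C = 5, A = 6, then B = 3.
Hence g_8 = 6·8 + 3 + 5·256 = 1331.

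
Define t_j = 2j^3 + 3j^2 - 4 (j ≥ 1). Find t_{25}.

t_{25} = 2·25^3 + 3·25^2 - 4 = 33121.

33121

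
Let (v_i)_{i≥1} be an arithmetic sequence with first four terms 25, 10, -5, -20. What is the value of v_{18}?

-230

Common difference d = -15.
v_i = 25 + (i - 1)·(-15).
v_{18} = 25 + 17·(-15) = -230.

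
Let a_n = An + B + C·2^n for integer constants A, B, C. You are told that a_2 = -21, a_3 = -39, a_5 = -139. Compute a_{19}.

-2097191

Write the equations: 2A + B + 4C = -21; 3A + B + 8C = -39; 5A + B + 32C = -139.
Subtracting the first from the second: A + 4C = -18.
Subtracting the second from the third: 2A + 24C = -100.
Solving: C = -4, A = -2, then B = -1.
Therefore a_{19} = -38 + (-1) + (-4)·524288 = -2097191.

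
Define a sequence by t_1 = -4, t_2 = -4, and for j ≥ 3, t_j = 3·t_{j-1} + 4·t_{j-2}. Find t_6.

-1636

Step forward from the initial values:
t_3 = -28; t_4 = -100; t_5 = -412; t_6 = -1636.
(Characteristic roots are 4 and -1.)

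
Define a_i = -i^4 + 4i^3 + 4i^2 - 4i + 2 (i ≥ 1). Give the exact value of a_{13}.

a_{13} = -1·13^4 + 4·13^3 + 4·13^2 - 4·13 + 2 = -19147.

-19147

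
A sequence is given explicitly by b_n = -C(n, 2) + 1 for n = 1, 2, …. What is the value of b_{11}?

-54

C(11, 2) = 55, so b_{11} = -54.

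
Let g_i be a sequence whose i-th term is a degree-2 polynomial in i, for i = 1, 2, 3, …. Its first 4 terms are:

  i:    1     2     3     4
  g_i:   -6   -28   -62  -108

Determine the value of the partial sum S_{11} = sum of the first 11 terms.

-3256

1st diffs: -22, -34, -46.
2nd diffs: -12, -12 (constant).
So g_i = -6i^2 - 4i + 4.
Continuing: …, -166, -236, -318, -412, …, g_{11} = -766.
Summing i = 1..11 (11 terms) gives -3256.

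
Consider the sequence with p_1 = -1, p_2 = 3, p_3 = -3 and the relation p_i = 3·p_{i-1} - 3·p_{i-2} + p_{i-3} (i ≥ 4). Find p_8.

Step forward from the initial values:
p_4 = -19  p_5 = -45  p_6 = -81  p_7 = -127  p_8 = -183.

-183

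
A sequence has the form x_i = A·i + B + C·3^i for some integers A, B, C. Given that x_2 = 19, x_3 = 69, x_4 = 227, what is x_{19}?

3486784325

At i = 2, 3, 4: 2A + B + 9C = 19; 3A + B + 27C = 69; 4A + B + 81C = 227.
Subtracting the first from the second: A + 18C = 50.
Subtracting the second from the third: A + 54C = 158.
Solving: C = 3, A = -4, then B = 0.
Hence x_{19} = -4·19 + 0 + 3·1162261467 = 3486784325.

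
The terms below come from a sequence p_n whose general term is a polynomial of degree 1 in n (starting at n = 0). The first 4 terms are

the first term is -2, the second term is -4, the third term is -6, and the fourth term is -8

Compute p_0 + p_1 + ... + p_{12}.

-182

1st diffs: -2, -2, -2 (constant).
So p_n = -2n - 2.
Continuing: …, -10, -12, -14, -16, …, p_{12} = -26.
Summing n = 0..12 (13 terms) gives -182.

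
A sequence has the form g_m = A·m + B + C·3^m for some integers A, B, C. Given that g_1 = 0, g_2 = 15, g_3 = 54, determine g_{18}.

The three given values yield: A + B + 3C = 0; 2A + B + 9C = 15; 3A + B + 27C = 54.
Subtracting the first from the second: A + 6C = 15.
Subtracting the second from the third: A + 18C = 39.
Solving: C = 2, A = 3, then B = -9.
Therefore g_{18} = 54 + (-9) + 2·387420489 = 774841023.

774841023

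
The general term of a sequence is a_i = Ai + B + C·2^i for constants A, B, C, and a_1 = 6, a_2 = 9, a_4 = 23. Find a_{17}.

131092

Write the equations: A + B + 2C = 6; 2A + B + 4C = 9; 4A + B + 16C = 23.
Subtracting the first from the second: A + 2C = 3.
Subtracting the second from the third: 2A + 12C = 14.
Solving: C = 1, A = 1, then B = 3.
Therefore a_{17} = 17 + 3 + 1·131072 = 131092.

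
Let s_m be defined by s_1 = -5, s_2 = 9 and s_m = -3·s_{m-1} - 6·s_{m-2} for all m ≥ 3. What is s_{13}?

48843

Compute successive terms:
s_3 = 3, s_4 = -63, s_5 = 171, …, s_{10} = -3159, s_{11} = 35235, s_{12} = -86751, s_{13} = 48843.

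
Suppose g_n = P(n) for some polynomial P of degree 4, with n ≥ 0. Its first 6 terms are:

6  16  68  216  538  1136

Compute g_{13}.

1st diffs: 10, 52, 148, 322, 598.
2nd diffs: 42, 96, 174, 276.
3rd diffs: 54, 78, 102.
4th diffs: 24, 24 (constant).
So g_n = n^4 + 3n^3 + 5n^2 + n + 6.
Evaluating at n = 13 gives g_{13} = 36016.

36016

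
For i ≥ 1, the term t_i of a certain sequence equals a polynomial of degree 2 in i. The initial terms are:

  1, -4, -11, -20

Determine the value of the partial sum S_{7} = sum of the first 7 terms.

-168

1st diffs: -5, -7, -9.
2nd diffs: -2, -2 (constant).
Newton forward-difference form: t_i = 1 + (-5)·C(i-1,1) + (-2)·C(i-1,2).
Continuing: -31, -44, -59.
Summing i = 1..7 (7 terms) gives -168.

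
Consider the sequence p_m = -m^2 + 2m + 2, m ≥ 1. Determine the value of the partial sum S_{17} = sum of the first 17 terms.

Over m = 1..17: Σm = 153, Σm² = 1785.
Total = (-1)·1785 + (2)·153 + (2)·17 = -1445.

-1445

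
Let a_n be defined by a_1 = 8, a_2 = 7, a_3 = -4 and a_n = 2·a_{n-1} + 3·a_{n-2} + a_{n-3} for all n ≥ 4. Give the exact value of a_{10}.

Iterate the recurrence:
a_4 = 21, a_5 = 37, a_6 = 133, a_7 = 398, a_8 = 1232, a_9 = 3791, a_{10} = 11676.

11676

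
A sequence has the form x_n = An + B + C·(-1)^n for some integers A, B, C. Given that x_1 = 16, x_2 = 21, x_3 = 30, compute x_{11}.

86

At n = 1, 2, 3: A + B - C = 16; 2A + B + C = 21; 3A + B - C = 30.
Subtracting the first from the second: A + 2C = 5.
Subtracting the second from the third: A - 2C = 9.
Solving: C = -1, A = 7, then B = 8.
Therefore x_{11} = 77 + 8 + (-1)·(-1) = 86.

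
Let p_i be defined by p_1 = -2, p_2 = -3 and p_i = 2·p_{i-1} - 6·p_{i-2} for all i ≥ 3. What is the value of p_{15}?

Step forward from the initial values:
p_3 = 6  p_4 = 30  p_5 = 24  …  p_{12} = -38688  p_{13} = -50304  p_{14} = 131520  p_{15} = 564864.

564864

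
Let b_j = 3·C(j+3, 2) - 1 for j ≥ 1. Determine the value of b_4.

C(7, 2) = 21, so b_4 = 62.

62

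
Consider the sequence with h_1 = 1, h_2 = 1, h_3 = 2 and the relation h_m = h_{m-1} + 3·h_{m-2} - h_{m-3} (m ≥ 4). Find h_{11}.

926

Step forward from the initial values:
h_4 = 4;  h_5 = 9;  h_6 = 19;  h_7 = 42;  h_8 = 90;  h_9 = 197;  h_{10} = 425;  h_{11} = 926.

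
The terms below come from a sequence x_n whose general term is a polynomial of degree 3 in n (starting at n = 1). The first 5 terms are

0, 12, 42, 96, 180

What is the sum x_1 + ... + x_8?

1764

1st diffs: 12, 30, 54, 84.
2nd diffs: 18, 24, 30.
3rd diffs: 6, 6 (constant).
Newton forward-difference form: x_n = 12·C(n-1,1) + 18·C(n-1,2) + 6·C(n-1,3).
Continuing: 300, 462, 672.
Summing n = 1..8 (8 terms) gives 1764.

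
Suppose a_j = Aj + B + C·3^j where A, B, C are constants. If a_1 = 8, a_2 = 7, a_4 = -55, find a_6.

-693

Plug in j = 1, 2, 4: A + B + 3C = 8; 2A + B + 9C = 7; 4A + B + 81C = -55.
Subtracting the first from the second: A + 6C = -1.
Subtracting the second from the third: 2A + 72C = -62.
Solving: C = -1, A = 5, then B = 6.
So a_j = 5·j + 6 + (-1)·3^j; at j=6 this is -693.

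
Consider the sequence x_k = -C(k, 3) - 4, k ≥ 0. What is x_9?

-88

C(9, 3) = 84, so x_9 = -88.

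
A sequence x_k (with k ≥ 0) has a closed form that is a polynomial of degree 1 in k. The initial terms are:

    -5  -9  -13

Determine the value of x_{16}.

-69

1st diffs: -4, -4 (constant).
So x_k = -4k - 5.
Evaluating at k = 16 gives x_{16} = -69.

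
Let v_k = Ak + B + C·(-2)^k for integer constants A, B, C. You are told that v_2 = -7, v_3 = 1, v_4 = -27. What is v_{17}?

131009

At k = 2, 3, 4: 2A + B + 4C = -7; 3A + B - 8C = 1; 4A + B + 16C = -27.
Subtracting the first from the second: A - 12C = 8.
Subtracting the second from the third: A + 24C = -28.
Solving: C = -1, A = -4, then B = 5.
So v_k = -4·k + 5 + (-1)·(-2)^k; at k=17 this is 131009.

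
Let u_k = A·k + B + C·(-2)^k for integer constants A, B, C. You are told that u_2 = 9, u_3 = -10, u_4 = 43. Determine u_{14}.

The three given values yield: 2A + B + 4C = 9; 3A + B - 8C = -10; 4A + B + 16C = 43.
Subtracting the first from the second: A - 12C = -19.
Subtracting the second from the third: A + 24C = 53.
Solving: C = 2, A = 5, then B = -9.
Hence u_{14} = 5·14 + (-9) + 2·16384 = 32829.

32829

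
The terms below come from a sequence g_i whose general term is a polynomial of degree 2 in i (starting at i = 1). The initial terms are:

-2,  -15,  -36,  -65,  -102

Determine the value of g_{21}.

1st diffs: -13, -21, -29, -37.
2nd diffs: -8, -8, -8 (constant).
Newton forward-difference form: g_i = -2 + (-13)·C(i-1,1) + (-8)·C(i-1,2).
At i = 21: i-1 = 20, so g_{21} = -2 - 260 - 1520 = -1782.

-1782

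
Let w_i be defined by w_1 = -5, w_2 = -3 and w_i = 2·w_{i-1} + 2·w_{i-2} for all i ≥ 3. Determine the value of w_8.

-2184

Step forward from the initial values:
w_3 = -16, w_4 = -38, w_5 = -108, w_6 = -292, w_7 = -800, w_8 = -2184.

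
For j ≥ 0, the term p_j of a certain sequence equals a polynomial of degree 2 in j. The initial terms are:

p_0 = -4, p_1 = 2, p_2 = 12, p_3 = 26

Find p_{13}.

1st diffs: 6, 10, 14.
2nd diffs: 4, 4 (constant).
Newton forward-difference form: p_j = -4 + 6·C(j,1) + 4·C(j,2).
At j = 13: j = 13, so p_{13} = -4 + 78 + 312 = 386.

386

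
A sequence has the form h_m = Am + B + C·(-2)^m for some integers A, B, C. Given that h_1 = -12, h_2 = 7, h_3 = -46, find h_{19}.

-2097246

The three given values yield: A + B - 2C = -12; 2A + B + 4C = 7; 3A + B - 8C = -46.
Subtracting the first from the second: A + 6C = 19.
Subtracting the second from the third: A - 12C = -53.
Solving: C = 4, A = -5, then B = 1.
So h_m = -5·m + 1 + 4·(-2)^m; at m=19 this is -2097246.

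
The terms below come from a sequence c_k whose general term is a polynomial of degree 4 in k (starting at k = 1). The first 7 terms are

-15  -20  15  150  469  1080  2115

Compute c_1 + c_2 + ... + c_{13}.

84643

1st diffs: -5, 35, 135, 319, 611, 1035.
2nd diffs: 40, 100, 184, 292, 424.
3rd diffs: 60, 84, 108, 132.
4th diffs: 24, 24, 24 (constant).
So c_k = k^4 - 5k^2 - 5k - 6.
Continuing: …, 3730, 6105, 9444, 13975, …, c_{13} = 27645.
Summing k = 1..13 (13 terms) gives 84643.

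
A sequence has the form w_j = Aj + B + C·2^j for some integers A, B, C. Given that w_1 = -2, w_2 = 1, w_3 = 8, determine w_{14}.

32749

At j = 1, 2, 3: A + B + 2C = -2; 2A + B + 4C = 1; 3A + B + 8C = 8.
Subtracting the first from the second: A + 2C = 3.
Subtracting the second from the third: A + 4C = 7.
Solving: C = 2, A = -1, then B = -5.
Therefore w_{14} = -14 + (-5) + 2·16384 = 32749.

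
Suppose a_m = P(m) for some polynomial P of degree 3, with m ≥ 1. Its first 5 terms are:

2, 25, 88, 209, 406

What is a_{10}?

1st diffs: 23, 63, 121, 197.
2nd diffs: 40, 58, 76.
3rd diffs: 18, 18 (constant).
So a_m = 3m^3 + 2m^2 - 4m + 1.
Evaluating at m = 10 gives a_{10} = 3161.

3161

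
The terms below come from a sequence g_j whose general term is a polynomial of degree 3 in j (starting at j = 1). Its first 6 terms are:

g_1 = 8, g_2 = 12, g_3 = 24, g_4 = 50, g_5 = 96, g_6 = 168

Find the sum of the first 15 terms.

1st diffs: 4, 12, 26, 46, 72.
2nd diffs: 8, 14, 20, 26.
3rd diffs: 6, 6, 6 (constant).
Newton forward-difference form: g_j = 8 + 4·C(j-1,1) + 8·C(j-1,2) + 6·C(j-1,3).
Continuing: …, 272, 414, 600, 836, …, g_{15} = 2976.
Summing j = 1..15 (15 terms) gives 12370.

12370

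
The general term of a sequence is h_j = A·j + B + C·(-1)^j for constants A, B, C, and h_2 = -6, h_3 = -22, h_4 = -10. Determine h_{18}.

-38

Write the equations: 2A + B + C = -6; 3A + B - C = -22; 4A + B + C = -10.
Subtracting the first from the second: A - 2C = -16.
Subtracting the second from the third: A + 2C = 12.
Solving: C = 7, A = -2, then B = -9.
So h_j = -2·j + (-9) + 7·(-1)^j; at j=18 this is -38.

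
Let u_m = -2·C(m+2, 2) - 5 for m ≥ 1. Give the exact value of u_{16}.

C(18, 2) = 153, so u_{16} = -311.

-311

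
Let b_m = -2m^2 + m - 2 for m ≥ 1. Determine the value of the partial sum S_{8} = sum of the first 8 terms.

Over m = 1..8: Σm = 36, Σm² = 204.
Total = (-2)·204 + (1)·36 + (-2)·8 = -388.

-388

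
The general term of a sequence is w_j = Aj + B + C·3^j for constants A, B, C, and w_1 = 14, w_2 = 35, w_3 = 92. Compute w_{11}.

531476

The three given values yield: A + B + 3C = 14; 2A + B + 9C = 35; 3A + B + 27C = 92.
Subtracting the first from the second: A + 6C = 21.
Subtracting the second from the third: A + 18C = 57.
Solving: C = 3, A = 3, then B = 2.
Therefore w_{11} = 33 + 2 + 3·177147 = 531476.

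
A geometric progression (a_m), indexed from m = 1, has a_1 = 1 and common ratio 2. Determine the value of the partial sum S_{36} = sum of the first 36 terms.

68719476735

a_m = 1·2^(m-1).
S = 1·(2^36 - 1)/(2 - 1) = 1·(68719476736 - 1)/(1) = 68719476735.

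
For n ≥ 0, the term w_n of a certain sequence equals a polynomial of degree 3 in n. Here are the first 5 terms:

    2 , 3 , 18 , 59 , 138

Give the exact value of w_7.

1st diffs: 1, 15, 41, 79.
2nd diffs: 14, 26, 38.
3rd diffs: 12, 12 (constant).
Newton forward-difference form: w_n = 2 + 1·C(n,1) + 14·C(n,2) + 12·C(n,3).
At n = 7: n = 7, so w_7 = 2 + 7 + 294 + 420 = 723.

723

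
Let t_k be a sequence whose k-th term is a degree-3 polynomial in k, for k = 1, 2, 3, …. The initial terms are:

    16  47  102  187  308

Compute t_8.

1st diffs: 31, 55, 85, 121.
2nd diffs: 24, 30, 36.
3rd diffs: 6, 6 (constant).
Newton forward-difference form: t_k = 16 + 31·C(k-1,1) + 24·C(k-1,2) + 6·C(k-1,3).
At k = 8: k-1 = 7, so t_8 = 16 + 217 + 504 + 210 = 947.

947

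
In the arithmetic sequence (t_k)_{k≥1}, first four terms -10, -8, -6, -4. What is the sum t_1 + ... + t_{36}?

Common difference d = 2.
t_k = -10 + (k - 1)·2.
t_{36} = 60; S = 36·(-10 + 60)/2 = 900.

900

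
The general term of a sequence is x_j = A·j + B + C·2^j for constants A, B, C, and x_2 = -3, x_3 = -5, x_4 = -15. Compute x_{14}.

At j = 2, 3, 4: 2A + B + 4C = -3; 3A + B + 8C = -5; 4A + B + 16C = -15.
Subtracting the first from the second: A + 4C = -2.
Subtracting the second from the third: A + 8C = -10.
Solving: C = -2, A = 6, then B = -7.
Hence x_{14} = 6·14 + (-7) + (-2)·16384 = -32691.

-32691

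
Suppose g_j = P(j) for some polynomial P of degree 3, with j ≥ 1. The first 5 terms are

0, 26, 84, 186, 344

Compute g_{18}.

1st diffs: 26, 58, 102, 158.
2nd diffs: 32, 44, 56.
3rd diffs: 12, 12 (constant).
So g_j = 2j^3 + 4j^2 - 6.
Evaluating at j = 18 gives g_{18} = 12954.

12954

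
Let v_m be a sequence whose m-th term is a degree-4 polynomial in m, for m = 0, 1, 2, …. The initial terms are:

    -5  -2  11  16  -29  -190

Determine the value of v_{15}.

-39860

1st diffs: 3, 13, 5, -45, -161.
2nd diffs: 10, -8, -50, -116.
3rd diffs: -18, -42, -66.
4th diffs: -24, -24 (constant).
Newton forward-difference form: v_m = -5 + 3·C(m,1) + 10·C(m,2) + (-18)·C(m,3) + (-24)·C(m,4).
At m = 15: m = 15, so v_{15} = -5 + 45 + 1050 - 8190 - 32760 = -39860.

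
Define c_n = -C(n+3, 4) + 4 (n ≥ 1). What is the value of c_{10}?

-711

C(13, 4) = 715, so c_{10} = -711.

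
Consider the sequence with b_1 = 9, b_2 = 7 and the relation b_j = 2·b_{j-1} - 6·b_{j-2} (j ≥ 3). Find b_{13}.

98240

Applying the relation repeatedly:
b_3 = -40;  b_4 = -122;  b_5 = -4;  …;  b_{10} = -14864;  b_{11} = 40064;  b_{12} = 169312;  b_{13} = 98240.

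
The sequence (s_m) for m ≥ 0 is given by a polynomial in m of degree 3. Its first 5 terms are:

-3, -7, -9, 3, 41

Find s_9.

1st diffs: -4, -2, 12, 38.
2nd diffs: 2, 14, 26.
3rd diffs: 12, 12 (constant).
Newton forward-difference form: s_m = -3 + (-4)·C(m,1) + 2·C(m,2) + 12·C(m,3).
At m = 9: m = 9, so s_9 = -3 - 36 + 72 + 1008 = 1041.

1041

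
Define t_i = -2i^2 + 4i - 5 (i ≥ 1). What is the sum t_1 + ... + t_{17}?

Over i = 1..17: Σi = 153, Σi² = 1785.
Total = (-2)·1785 + (4)·153 + (-5)·17 = -3043.

-3043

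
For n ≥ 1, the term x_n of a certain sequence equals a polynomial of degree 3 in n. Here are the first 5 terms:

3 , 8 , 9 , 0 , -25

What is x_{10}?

-600

1st diffs: 5, 1, -9, -25.
2nd diffs: -4, -10, -16.
3rd diffs: -6, -6 (constant).
So x_n = -n^3 + 4n^2.
Evaluating at n = 10 gives x_{10} = -600.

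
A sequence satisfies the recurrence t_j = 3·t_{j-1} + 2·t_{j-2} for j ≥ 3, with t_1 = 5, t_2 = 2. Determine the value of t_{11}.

Compute successive terms:
t_3 = 16;  t_4 = 52;  t_5 = 188;  t_6 = 668;  t_7 = 2380;  t_8 = 8476;  t_9 = 30188;  t_{10} = 107516;  t_{11} = 382924.

382924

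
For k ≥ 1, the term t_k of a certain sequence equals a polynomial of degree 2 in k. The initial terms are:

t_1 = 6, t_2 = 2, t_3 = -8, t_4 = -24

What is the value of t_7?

-108

1st diffs: -4, -10, -16.
2nd diffs: -6, -6 (constant).
So t_k = -3k^2 + 5k + 4.
Evaluating at k = 7 gives t_7 = -108.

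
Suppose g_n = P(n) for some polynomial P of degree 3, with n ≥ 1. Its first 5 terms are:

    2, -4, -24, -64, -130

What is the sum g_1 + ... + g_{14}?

1st diffs: -6, -20, -40, -66.
2nd diffs: -14, -20, -26.
3rd diffs: -6, -6 (constant).
Newton forward-difference form: g_n = 2 + (-6)·C(n-1,1) + (-14)·C(n-1,2) + (-6)·C(n-1,3).
Continuing: …, -228, -364, -544, -774, …, g_{14} = -2884.
Summing n = 1..14 (14 terms) gives -11620.

-11620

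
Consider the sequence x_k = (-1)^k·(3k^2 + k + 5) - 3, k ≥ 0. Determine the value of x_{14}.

(-1)^14 = 1; 3k^2 + k + 5 at k=14 is 607; so x_{14} = 604.

604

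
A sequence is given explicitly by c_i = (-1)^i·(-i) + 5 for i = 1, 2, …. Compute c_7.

12

(-1)^7 = -1; -i at i=7 is -7; so c_7 = 12.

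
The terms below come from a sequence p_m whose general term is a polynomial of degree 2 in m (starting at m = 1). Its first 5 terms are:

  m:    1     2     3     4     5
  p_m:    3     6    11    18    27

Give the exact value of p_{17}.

291

1st diffs: 3, 5, 7, 9.
2nd diffs: 2, 2, 2 (constant).
So p_m = m^2 + 2.
Evaluating at m = 17 gives p_{17} = 291.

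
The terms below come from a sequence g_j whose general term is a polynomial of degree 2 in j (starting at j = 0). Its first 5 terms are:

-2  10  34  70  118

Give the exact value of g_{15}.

1438

1st diffs: 12, 24, 36, 48.
2nd diffs: 12, 12, 12 (constant).
Newton forward-difference form: g_j = -2 + 12·C(j,1) + 12·C(j,2).
At j = 15: j = 15, so g_{15} = -2 + 180 + 1260 = 1438.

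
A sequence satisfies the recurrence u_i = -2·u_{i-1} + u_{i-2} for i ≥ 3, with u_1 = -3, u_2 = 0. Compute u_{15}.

Iterate the recurrence:
u_3 = -3, u_4 = 6, u_5 = -15, …, u_{12} = 7134, u_{13} = -17223, u_{14} = 41580, u_{15} = -100383.

-100383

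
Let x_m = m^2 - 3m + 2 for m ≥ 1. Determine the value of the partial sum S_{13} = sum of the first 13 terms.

Over m = 1..13: Σm = 91, Σm² = 819.
Total = (1)·819 + (-3)·91 + (2)·13 = 572.

572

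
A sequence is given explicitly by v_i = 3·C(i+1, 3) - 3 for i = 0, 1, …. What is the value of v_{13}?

C(14, 3) = 364, so v_{13} = 1089.

1089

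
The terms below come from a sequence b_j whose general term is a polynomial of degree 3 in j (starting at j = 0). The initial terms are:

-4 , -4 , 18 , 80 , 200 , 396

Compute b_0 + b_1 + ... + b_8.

4080

1st diffs: 0, 22, 62, 120, 196.
2nd diffs: 22, 40, 58, 76.
3rd diffs: 18, 18, 18 (constant).
Newton forward-difference form: b_j = -4 + 22·C(j,2) + 18·C(j,3).
Continuing: 686, 1088, 1620.
Summing j = 0..8 (9 terms) gives 4080.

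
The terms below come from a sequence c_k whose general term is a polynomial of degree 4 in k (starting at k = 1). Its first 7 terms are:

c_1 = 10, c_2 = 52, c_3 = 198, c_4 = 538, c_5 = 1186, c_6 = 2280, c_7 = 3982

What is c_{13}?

39058

1st diffs: 42, 146, 340, 648, 1094, 1702.
2nd diffs: 104, 194, 308, 446, 608.
3rd diffs: 90, 114, 138, 162.
4th diffs: 24, 24, 24 (constant).
Newton forward-difference form: c_k = 10 + 42·C(k-1,1) + 104·C(k-1,2) + 90·C(k-1,3) + 24·C(k-1,4).
At k = 13: k-1 = 12, so c_{13} = 10 + 504 + 6864 + 19800 + 11880 = 39058.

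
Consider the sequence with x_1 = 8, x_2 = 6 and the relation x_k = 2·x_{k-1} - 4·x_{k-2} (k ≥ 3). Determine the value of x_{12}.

10240

Applying the relation repeatedly:
x_3 = -20, x_4 = -64, x_5 = -48, x_6 = 160, x_7 = 512, x_8 = 384, x_9 = -1280, x_{10} = -4096, x_{11} = -3072, x_{12} = 10240.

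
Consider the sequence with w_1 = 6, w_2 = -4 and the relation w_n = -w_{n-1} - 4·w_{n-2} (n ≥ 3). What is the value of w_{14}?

Compute successive terms:
w_3 = -20, w_4 = 36, w_5 = 44, …, w_{11} = 5324, w_{12} = 3364, w_{13} = -24660, w_{14} = 11204.

11204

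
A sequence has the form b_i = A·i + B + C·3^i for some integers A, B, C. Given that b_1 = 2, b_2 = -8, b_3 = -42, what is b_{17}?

-258280286

The three given values yield: A + B + 3C = 2; 2A + B + 9C = -8; 3A + B + 27C = -42.
Subtracting the first from the second: A + 6C = -10.
Subtracting the second from the third: A + 18C = -34.
Solving: C = -2, A = 2, then B = 6.
Hence b_{17} = 2·17 + 6 + (-2)·129140163 = -258280286.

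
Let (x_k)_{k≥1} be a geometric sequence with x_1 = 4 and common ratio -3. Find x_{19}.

1549681956

x_k = 4·(-3)^(k-1).
x_{19} = 4·(-3)^18 = 1549681956.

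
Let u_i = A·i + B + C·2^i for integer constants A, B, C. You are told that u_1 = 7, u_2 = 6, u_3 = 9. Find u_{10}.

2006

At i = 1, 2, 3: A + B + 2C = 7; 2A + B + 4C = 6; 3A + B + 8C = 9.
Subtracting the first from the second: A + 2C = -1.
Subtracting the second from the third: A + 4C = 3.
Solving: C = 2, A = -5, then B = 8.
Therefore u_{10} = -50 + 8 + 2·1024 = 2006.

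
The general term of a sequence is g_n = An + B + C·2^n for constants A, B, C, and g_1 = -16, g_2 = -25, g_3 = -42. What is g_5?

-140

Plug in n = 1, 2, 3: A + B + 2C = -16; 2A + B + 4C = -25; 3A + B + 8C = -42.
Subtracting the first from the second: A + 2C = -9.
Subtracting the second from the third: A + 4C = -17.
Solving: C = -4, A = -1, then B = -7.
Hence g_5 = -1·5 + (-7) + (-4)·32 = -140.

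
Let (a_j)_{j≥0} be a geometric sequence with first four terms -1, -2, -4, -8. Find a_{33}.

-8589934592

Common ratio r = 2.
a_j = (-1)·2^(j-0).
a_{33} = (-1)·2^33 = -8589934592.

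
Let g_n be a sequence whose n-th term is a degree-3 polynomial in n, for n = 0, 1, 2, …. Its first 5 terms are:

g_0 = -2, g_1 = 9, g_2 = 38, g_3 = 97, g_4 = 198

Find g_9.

1st diffs: 11, 29, 59, 101.
2nd diffs: 18, 30, 42.
3rd diffs: 12, 12 (constant).
So g_n = 2n^3 + 3n^2 + 6n - 2.
Evaluating at n = 9 gives g_9 = 1753.

1753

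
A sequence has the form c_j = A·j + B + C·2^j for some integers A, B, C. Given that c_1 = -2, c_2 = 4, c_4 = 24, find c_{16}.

65592

Write the equations: A + B + 2C = -2; 2A + B + 4C = 4; 4A + B + 16C = 24.
Subtracting the first from the second: A + 2C = 6.
Subtracting the second from the third: 2A + 12C = 20.
Solving: C = 1, A = 4, then B = -8.
Therefore c_{16} = 64 + (-8) + 1·65536 = 65592.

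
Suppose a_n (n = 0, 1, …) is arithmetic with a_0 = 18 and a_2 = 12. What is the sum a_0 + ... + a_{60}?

Common difference d = (12 - 18) / (2 - 0) = -3.
a_n = 18 + (n - 0)·(-3).
a_{60} = -162; S = 61·(18 + (-162))/2 = -4392.

-4392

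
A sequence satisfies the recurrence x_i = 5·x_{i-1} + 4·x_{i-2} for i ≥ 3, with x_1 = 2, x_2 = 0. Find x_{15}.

8406558568

Step forward from the initial values:
x_3 = 8; x_4 = 40; x_5 = 232; …; x_{12} = 45356200; x_{13} = 258601192; x_{14} = 1474430760; x_{15} = 8406558568.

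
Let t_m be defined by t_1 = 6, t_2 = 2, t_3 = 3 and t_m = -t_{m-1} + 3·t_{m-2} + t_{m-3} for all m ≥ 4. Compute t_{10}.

394

Compute successive terms:
t_4 = 9, t_5 = 2, t_6 = 28, t_7 = -13, t_8 = 99, t_9 = -110, t_{10} = 394.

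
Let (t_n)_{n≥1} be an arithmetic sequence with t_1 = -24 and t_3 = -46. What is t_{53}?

-596

Common difference d = (-46 - (-24)) / (3 - 1) = -11.
t_n = -24 + (n - 1)·(-11).
t_{53} = -24 + 52·(-11) = -596.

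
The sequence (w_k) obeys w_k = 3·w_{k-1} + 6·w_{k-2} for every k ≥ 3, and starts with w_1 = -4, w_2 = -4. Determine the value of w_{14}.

-352512324

Step forward from the initial values:
w_3 = -36; w_4 = -132; w_5 = -612; …; w_{11} = -4217508; w_{12} = -18439812; w_{13} = -80624484; w_{14} = -352512324.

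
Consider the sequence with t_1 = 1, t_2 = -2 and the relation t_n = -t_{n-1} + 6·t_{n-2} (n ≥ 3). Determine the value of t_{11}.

47444

t_3 = 8, t_4 = -20, t_5 = 68, t_6 = -188, t_7 = 596, t_8 = -1724, t_9 = 5300, t_{10} = -15644, t_{11} = 47444.
(Characteristic roots are 2 and -3.)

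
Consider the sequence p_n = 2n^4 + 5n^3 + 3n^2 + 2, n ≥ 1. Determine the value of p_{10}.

p_{10} = 2·10^4 + 5·10^3 + 3·10^2 + 2 = 25302.

25302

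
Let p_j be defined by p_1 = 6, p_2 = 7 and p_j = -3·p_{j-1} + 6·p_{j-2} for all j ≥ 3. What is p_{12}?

Compute successive terms:
p_3 = 15  p_4 = -3  p_5 = 99  p_6 = -315  p_7 = 1539  p_8 = -6507  p_9 = 28755  p_{10} = -125307  p_{11} = 548451  p_{12} = -2397195.

-2397195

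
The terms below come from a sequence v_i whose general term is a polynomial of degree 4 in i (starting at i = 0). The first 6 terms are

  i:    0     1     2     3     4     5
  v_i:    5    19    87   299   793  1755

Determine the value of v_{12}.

47297

1st diffs: 14, 68, 212, 494, 962.
2nd diffs: 54, 144, 282, 468.
3rd diffs: 90, 138, 186.
4th diffs: 48, 48 (constant).
So v_i = 2i^4 + 3i^3 + 4i^2 + 5i + 5.
Evaluating at i = 12 gives v_{12} = 47297.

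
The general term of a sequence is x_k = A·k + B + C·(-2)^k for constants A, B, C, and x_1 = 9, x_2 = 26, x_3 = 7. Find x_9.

-971

At k = 1, 2, 3: A + B - 2C = 9; 2A + B + 4C = 26; 3A + B - 8C = 7.
Subtracting the first from the second: A + 6C = 17.
Subtracting the second from the third: A - 12C = -19.
Solving: C = 2, A = 5, then B = 8.
Therefore x_9 = 45 + 8 + 2·(-512) = -971.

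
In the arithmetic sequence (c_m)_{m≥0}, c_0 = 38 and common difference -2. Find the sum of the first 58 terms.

c_m = 38 + (m - 0)·(-2).
c_{57} = -76; S = 58·(38 + (-76))/2 = -1102.

-1102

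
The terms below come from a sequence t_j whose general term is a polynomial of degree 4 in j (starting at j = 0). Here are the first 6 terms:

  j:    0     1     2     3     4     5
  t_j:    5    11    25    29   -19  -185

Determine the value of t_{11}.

-10379

1st diffs: 6, 14, 4, -48, -166.
2nd diffs: 8, -10, -52, -118.
3rd diffs: -18, -42, -66.
4th diffs: -24, -24 (constant).
Newton forward-difference form: t_j = 5 + 6·C(j,1) + 8·C(j,2) + (-18)·C(j,3) + (-24)·C(j,4).
At j = 11: j = 11, so t_{11} = 5 + 66 + 440 - 2970 - 7920 = -10379.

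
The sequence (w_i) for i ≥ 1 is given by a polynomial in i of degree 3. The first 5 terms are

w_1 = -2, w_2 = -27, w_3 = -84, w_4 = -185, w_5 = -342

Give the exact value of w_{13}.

-5054

1st diffs: -25, -57, -101, -157.
2nd diffs: -32, -44, -56.
3rd diffs: -12, -12 (constant).
Newton forward-difference form: w_i = -2 + (-25)·C(i-1,1) + (-32)·C(i-1,2) + (-12)·C(i-1,3).
At i = 13: i-1 = 12, so w_{13} = -2 - 300 - 2112 - 2640 = -5054.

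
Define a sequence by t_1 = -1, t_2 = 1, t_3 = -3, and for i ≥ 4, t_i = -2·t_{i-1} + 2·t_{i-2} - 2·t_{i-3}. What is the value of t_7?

-240

Step forward from the initial values:
t_4 = 10; t_5 = -28; t_6 = 82; t_7 = -240.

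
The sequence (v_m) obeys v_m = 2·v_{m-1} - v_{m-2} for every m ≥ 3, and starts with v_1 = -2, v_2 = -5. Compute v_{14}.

-41

Compute successive terms:
v_3 = -8, v_4 = -11, v_5 = -14, …, v_{11} = -32, v_{12} = -35, v_{13} = -38, v_{14} = -41.
(Characteristic roots are 1 and 1.)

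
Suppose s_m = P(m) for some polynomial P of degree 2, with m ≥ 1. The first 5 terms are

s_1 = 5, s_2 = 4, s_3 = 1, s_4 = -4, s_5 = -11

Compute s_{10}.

1st diffs: -1, -3, -5, -7.
2nd diffs: -2, -2, -2 (constant).
Newton forward-difference form: s_m = 5 + (-1)·C(m-1,1) + (-2)·C(m-1,2).
At m = 10: m-1 = 9, so s_{10} = 5 - 9 - 72 = -76.

-76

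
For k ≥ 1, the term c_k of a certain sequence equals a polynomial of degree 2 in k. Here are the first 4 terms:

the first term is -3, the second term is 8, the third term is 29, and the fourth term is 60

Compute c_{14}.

1st diffs: 11, 21, 31.
2nd diffs: 10, 10 (constant).
Newton forward-difference form: c_k = -3 + 11·C(k-1,1) + 10·C(k-1,2).
At k = 14: k-1 = 13, so c_{14} = -3 + 143 + 780 = 920.

920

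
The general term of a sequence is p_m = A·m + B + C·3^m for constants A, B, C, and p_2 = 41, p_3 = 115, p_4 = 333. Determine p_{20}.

At m = 2, 3, 4: 2A + B + 9C = 41; 3A + B + 27C = 115; 4A + B + 81C = 333.
Subtracting the first from the second: A + 18C = 74.
Subtracting the second from the third: A + 54C = 218.
Solving: C = 4, A = 2, then B = 1.
Therefore p_{20} = 40 + 1 + 4·3486784401 = 13947137645.

13947137645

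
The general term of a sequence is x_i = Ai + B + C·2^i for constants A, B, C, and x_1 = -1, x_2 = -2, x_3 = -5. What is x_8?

The three given values yield: A + B + 2C = -1; 2A + B + 4C = -2; 3A + B + 8C = -5.
Subtracting the first from the second: A + 2C = -1.
Subtracting the second from the third: A + 4C = -3.
Solving: C = -1, A = 1, then B = 0.
Therefore x_8 = 8 + 0 + (-1)·256 = -248.

-248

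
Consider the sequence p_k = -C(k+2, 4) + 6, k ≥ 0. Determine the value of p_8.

C(10, 4) = 210, so p_8 = -204.

-204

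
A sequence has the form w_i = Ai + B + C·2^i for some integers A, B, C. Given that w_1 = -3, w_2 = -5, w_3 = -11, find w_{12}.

-8169

At i = 1, 2, 3: A + B + 2C = -3; 2A + B + 4C = -5; 3A + B + 8C = -11.
Subtracting the first from the second: A + 2C = -2.
Subtracting the second from the third: A + 4C = -6.
Solving: C = -2, A = 2, then B = -1.
Therefore w_{12} = 24 + (-1) + (-2)·4096 = -8169.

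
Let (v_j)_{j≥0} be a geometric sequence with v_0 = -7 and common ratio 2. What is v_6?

-448

v_j = (-7)·2^(j-0).
v_6 = (-7)·2^6 = -448.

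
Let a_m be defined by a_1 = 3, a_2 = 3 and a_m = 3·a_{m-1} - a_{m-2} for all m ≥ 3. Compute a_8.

699

Step forward from the initial values:
a_3 = 6;  a_4 = 15;  a_5 = 39;  a_6 = 102;  a_7 = 267;  a_8 = 699.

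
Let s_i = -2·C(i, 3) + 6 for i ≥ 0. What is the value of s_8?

C(8, 3) = 56, so s_8 = -106.

-106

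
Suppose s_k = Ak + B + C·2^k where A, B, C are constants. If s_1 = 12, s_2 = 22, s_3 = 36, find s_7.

300

Plug in k = 1, 2, 3: A + B + 2C = 12; 2A + B + 4C = 22; 3A + B + 8C = 36.
Subtracting the first from the second: A + 2C = 10.
Subtracting the second from the third: A + 4C = 14.
Solving: C = 2, A = 6, then B = 2.
Therefore s_7 = 42 + 2 + 2·128 = 300.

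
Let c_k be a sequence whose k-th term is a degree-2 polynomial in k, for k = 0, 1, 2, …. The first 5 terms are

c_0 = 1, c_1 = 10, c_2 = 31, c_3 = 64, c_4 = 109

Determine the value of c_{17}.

1st diffs: 9, 21, 33, 45.
2nd diffs: 12, 12, 12 (constant).
Newton forward-difference form: c_k = 1 + 9·C(k,1) + 12·C(k,2).
At k = 17: k = 17, so c_{17} = 1 + 153 + 1632 = 1786.

1786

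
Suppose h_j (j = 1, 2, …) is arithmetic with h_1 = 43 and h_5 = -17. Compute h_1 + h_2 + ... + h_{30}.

-5235

Common difference d = (-17 - 43) / (5 - 1) = -15.
h_j = 43 + (j - 1)·(-15).
h_{30} = -392; S = 30·(43 + (-392))/2 = -5235.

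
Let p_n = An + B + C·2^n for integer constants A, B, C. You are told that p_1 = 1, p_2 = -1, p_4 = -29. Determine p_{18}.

-786357

Write the equations: A + B + 2C = 1; 2A + B + 4C = -1; 4A + B + 16C = -29.
Subtracting the first from the second: A + 2C = -2.
Subtracting the second from the third: 2A + 12C = -28.
Solving: C = -3, A = 4, then B = 3.
So p_n = 4·n + 3 + (-3)·2^n; at n=18 this is -786357.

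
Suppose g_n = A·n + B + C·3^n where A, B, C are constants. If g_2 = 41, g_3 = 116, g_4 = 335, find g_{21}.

The three given values yield: 2A + B + 9C = 41; 3A + B + 27C = 116; 4A + B + 81C = 335.
Subtracting the first from the second: A + 18C = 75.
Subtracting the second from the third: A + 54C = 219.
Solving: C = 4, A = 3, then B = -1.
Hence g_{21} = 3·21 + (-1) + 4·10460353203 = 41841412874.

41841412874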